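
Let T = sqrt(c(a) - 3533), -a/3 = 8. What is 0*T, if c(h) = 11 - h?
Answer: 0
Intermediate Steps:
a = -24 (a = -3*8 = -24)
T = I*sqrt(3498) (T = sqrt((11 - 1*(-24)) - 3533) = sqrt((11 + 24) - 3533) = sqrt(35 - 3533) = sqrt(-3498) = I*sqrt(3498) ≈ 59.144*I)
0*T = 0*(I*sqrt(3498)) = 0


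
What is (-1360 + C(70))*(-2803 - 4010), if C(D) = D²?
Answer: -24118020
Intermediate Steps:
(-1360 + C(70))*(-2803 - 4010) = (-1360 + 70²)*(-2803 - 4010) = (-1360 + 4900)*(-6813) = 3540*(-6813) = -24118020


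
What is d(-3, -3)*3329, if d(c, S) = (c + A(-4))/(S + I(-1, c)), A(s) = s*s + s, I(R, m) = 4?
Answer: 29961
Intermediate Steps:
A(s) = s + s**2 (A(s) = s**2 + s = s + s**2)
d(c, S) = (12 + c)/(4 + S) (d(c, S) = (c - 4*(1 - 4))/(S + 4) = (c - 4*(-3))/(4 + S) = (c + 12)/(4 + S) = (12 + c)/(4 + S))
d(-3, -3)*3329 = ((12 - 3)/(4 - 3))*3329 = (9/1)*3329 = (1*9)*3329 = 9*3329 = 29961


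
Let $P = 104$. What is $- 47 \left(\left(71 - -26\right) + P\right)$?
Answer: $-9447$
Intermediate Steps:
$- 47 \left(\left(71 - -26\right) + P\right) = - 47 \left(\left(71 - -26\right) + 104\right) = - 47 \left(\left(71 + 26\right) + 104\right) = - 47 \left(97 + 104\right) = \left(-47\right) 201 = -9447$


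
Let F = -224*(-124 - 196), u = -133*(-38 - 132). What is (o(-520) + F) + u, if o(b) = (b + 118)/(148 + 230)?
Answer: 5940203/63 ≈ 94289.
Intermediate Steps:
u = 22610 (u = -133*(-170) = 22610)
o(b) = 59/189 + b/378 (o(b) = (118 + b)/378 = (118 + b)*(1/378) = 59/189 + b/378)
F = 71680 (F = -224*(-320) = 71680)
(o(-520) + F) + u = ((59/189 + (1/378)*(-520)) + 71680) + 22610 = ((59/189 - 260/189) + 71680) + 22610 = (-67/63 + 71680) + 22610 = 4515773/63 + 22610 = 5940203/63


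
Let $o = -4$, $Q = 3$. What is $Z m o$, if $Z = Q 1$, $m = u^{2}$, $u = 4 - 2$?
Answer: $-48$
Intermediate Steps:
$u = 2$
$m = 4$ ($m = 2^{2} = 4$)
$Z = 3$ ($Z = 3 \cdot 1 = 3$)
$Z m o = 3 \cdot 4 \left(-4\right) = 12 \left(-4\right) = -48$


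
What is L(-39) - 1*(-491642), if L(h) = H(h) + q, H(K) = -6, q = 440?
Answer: 492076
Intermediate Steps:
L(h) = 434 (L(h) = -6 + 440 = 434)
L(-39) - 1*(-491642) = 434 - 1*(-491642) = 434 + 491642 = 492076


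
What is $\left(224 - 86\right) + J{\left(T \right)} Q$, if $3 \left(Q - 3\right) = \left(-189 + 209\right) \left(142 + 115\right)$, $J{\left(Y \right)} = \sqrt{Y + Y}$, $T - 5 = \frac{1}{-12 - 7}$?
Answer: $138 + \frac{542 \sqrt{893}}{3} \approx 5536.9$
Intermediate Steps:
$T = \frac{94}{19}$ ($T = 5 + \frac{1}{-12 - 7} = 5 + \frac{1}{-19} = 5 - \frac{1}{19} = \frac{94}{19} \approx 4.9474$)
$J{\left(Y \right)} = \sqrt{2} \sqrt{Y}$ ($J{\left(Y \right)} = \sqrt{2 Y} = \sqrt{2} \sqrt{Y}$)
$Q = \frac{5149}{3}$ ($Q = 3 + \frac{\left(-189 + 209\right) \left(142 + 115\right)}{3} = 3 + \frac{20 \cdot 257}{3} = 3 + \frac{1}{3} \cdot 5140 = 3 + \frac{5140}{3} = \frac{5149}{3} \approx 1716.3$)
$\left(224 - 86\right) + J{\left(T \right)} Q = \left(224 - 86\right) + \sqrt{2} \sqrt{\frac{94}{19}} \cdot \frac{5149}{3} = 138 + \sqrt{2} \frac{\sqrt{1786}}{19} \cdot \frac{5149}{3} = 138 + \frac{2 \sqrt{893}}{19} \cdot \frac{5149}{3} = 138 + \frac{542 \sqrt{893}}{3}$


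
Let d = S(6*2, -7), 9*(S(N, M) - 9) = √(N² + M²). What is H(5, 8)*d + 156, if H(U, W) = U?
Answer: 201 + 5*√193/9 ≈ 208.72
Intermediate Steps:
S(N, M) = 9 + √(M² + N²)/9 (S(N, M) = 9 + √(N² + M²)/9 = 9 + √(M² + N²)/9)
d = 9 + √193/9 (d = 9 + √((-7)² + (6*2)²)/9 = 9 + √(49 + 12²)/9 = 9 + √(49 + 144)/9 = 9 + √193/9 ≈ 10.544)
H(5, 8)*d + 156 = 5*(9 + √193/9) + 156 = (45 + 5*√193/9) + 156 = 201 + 5*√193/9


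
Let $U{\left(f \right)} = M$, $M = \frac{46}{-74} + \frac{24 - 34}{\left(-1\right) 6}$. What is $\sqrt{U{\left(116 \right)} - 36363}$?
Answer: $\frac{i \sqrt{448015647}}{111} \approx 190.69 i$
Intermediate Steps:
$M = \frac{116}{111}$ ($M = 46 \left(- \frac{1}{74}\right) - \frac{10}{-6} = - \frac{23}{37} - - \frac{5}{3} = - \frac{23}{37} + \frac{5}{3} = \frac{116}{111} \approx 1.045$)
$U{\left(f \right)} = \frac{116}{111}$
$\sqrt{U{\left(116 \right)} - 36363} = \sqrt{\frac{116}{111} - 36363} = \sqrt{- \frac{4036177}{111}} = \frac{i \sqrt{448015647}}{111}$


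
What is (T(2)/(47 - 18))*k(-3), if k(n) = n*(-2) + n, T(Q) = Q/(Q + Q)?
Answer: 3/58 ≈ 0.051724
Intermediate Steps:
T(Q) = ½ (T(Q) = Q/((2*Q)) = (1/(2*Q))*Q = ½)
k(n) = -n (k(n) = -2*n + n = -n)
(T(2)/(47 - 18))*k(-3) = (1/(2*(47 - 18)))*(-1*(-3)) = ((½)/29)*3 = ((½)*(1/29))*3 = (1/58)*3 = 3/58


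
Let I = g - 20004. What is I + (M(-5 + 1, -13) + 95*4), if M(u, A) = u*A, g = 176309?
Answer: 156737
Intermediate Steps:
M(u, A) = A*u
I = 156305 (I = 176309 - 20004 = 156305)
I + (M(-5 + 1, -13) + 95*4) = 156305 + (-13*(-5 + 1) + 95*4) = 156305 + (-13*(-4) + 380) = 156305 + (52 + 380) = 156305 + 432 = 156737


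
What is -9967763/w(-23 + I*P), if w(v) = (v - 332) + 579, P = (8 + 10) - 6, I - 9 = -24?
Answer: -9967763/44 ≈ -2.2654e+5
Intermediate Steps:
I = -15 (I = 9 - 24 = -15)
P = 12 (P = 18 - 6 = 12)
w(v) = 247 + v (w(v) = (-332 + v) + 579 = 247 + v)
-9967763/w(-23 + I*P) = -9967763/(247 + (-23 - 15*12)) = -9967763/(247 + (-23 - 180)) = -9967763/(247 - 203) = -9967763/44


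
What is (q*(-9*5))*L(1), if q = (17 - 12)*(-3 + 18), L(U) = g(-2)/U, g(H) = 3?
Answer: -10125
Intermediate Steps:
L(U) = 3/U
q = 75 (q = 5*15 = 75)
(q*(-9*5))*L(1) = (75*(-9*5))*(3/1) = (75*(-45))*(3*1) = -3375*3 = -10125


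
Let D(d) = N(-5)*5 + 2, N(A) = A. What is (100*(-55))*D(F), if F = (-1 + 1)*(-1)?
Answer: 126500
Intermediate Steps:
F = 0 (F = 0*(-1) = 0)
D(d) = -23 (D(d) = -5*5 + 2 = -25 + 2 = -23)
(100*(-55))*D(F) = (100*(-55))*(-23) = -5500*(-23) = 126500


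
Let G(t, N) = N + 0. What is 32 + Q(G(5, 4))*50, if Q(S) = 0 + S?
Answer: 232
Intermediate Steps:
G(t, N) = N
Q(S) = S
32 + Q(G(5, 4))*50 = 32 + 4*50 = 32 + 200 = 232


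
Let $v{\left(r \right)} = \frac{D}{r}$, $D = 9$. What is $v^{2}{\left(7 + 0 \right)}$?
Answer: $\frac{81}{49} \approx 1.6531$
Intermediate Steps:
$v{\left(r \right)} = \frac{9}{r}$
$v^{2}{\left(7 + 0 \right)} = \left(\frac{9}{7 + 0}\right)^{2} = \left(\frac{9}{7}\right)^{2} = \frac{81}{49}$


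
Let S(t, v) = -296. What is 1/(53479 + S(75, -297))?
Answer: 1/53183 ≈ 1.8803e-5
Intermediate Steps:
1/(53479 + S(75, -297)) = 1/(53479 - 296) = 1/53183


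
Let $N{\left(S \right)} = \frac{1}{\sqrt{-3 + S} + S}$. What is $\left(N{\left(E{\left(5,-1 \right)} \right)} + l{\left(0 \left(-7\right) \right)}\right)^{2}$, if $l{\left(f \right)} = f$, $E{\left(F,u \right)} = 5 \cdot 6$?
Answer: $\frac{103}{84681} - \frac{20 \sqrt{3}}{84681} \approx 0.00080725$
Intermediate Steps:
$E{\left(F,u \right)} = 30$
$N{\left(S \right)} = \frac{1}{S + \sqrt{-3 + S}}$
$\left(N{\left(E{\left(5,-1 \right)} \right)} + l{\left(0 \left(-7\right) \right)}\right)^{2} = \left(\frac{1}{30 + \sqrt{-3 + 30}} + 0 \left(-7\right)\right)^{2} = \left(\frac{1}{30 + \sqrt{27}} + 0\right)^{2} = \left(\frac{1}{30 + 3 \sqrt{3}} + 0\right)^{2} = \left(\frac{1}{30 + 3 \sqrt{3}}\right)^{2} = \frac{1}{\left(30 + 3 \sqrt{3}\right)^{2}}$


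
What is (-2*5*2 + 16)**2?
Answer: 16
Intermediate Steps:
(-2*5*2 + 16)**2 = (-10*2 + 16)**2 = (-20 + 16)**2 = (-4)**2 = 16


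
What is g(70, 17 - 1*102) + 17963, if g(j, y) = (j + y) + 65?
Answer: 18013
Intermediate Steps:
g(j, y) = 65 + j + y
g(70, 17 - 1*102) + 17963 = (65 + 70 + (17 - 1*102)) + 17963 = (65 + 70 + (17 - 102)) + 17963 = (65 + 70 - 85) + 17963 = 50 + 17963 = 18013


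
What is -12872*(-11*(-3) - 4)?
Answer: -373288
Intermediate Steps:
-12872*(-11*(-3) - 4) = -12872*(33 - 4) = -12872*29 = -373288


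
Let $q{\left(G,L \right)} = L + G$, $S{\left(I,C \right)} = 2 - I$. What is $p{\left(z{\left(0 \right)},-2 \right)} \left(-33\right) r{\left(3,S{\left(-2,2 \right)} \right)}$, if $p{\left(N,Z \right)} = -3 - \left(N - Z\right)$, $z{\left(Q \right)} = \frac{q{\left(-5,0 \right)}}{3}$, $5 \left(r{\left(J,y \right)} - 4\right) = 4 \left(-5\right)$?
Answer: $0$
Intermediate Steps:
$r{\left(J,y \right)} = 0$ ($r{\left(J,y \right)} = 4 + \frac{4 \left(-5\right)}{5} = 4 + \frac{1}{5} \left(-20\right) = 4 - 4 = 0$)
$q{\left(G,L \right)} = G + L$
$z{\left(Q \right)} = - \frac{5}{3}$ ($z{\left(Q \right)} = \frac{-5 + 0}{3} = \left(-5\right) \frac{1}{3} = - \frac{5}{3}$)
$p{\left(N,Z \right)} = -3 + Z - N$ ($p{\left(N,Z \right)} = -3 - \left(N - Z\right) = -3 + Z - N$)
$p{\left(z{\left(0 \right)},-2 \right)} \left(-33\right) r{\left(3,S{\left(-2,2 \right)} \right)} = \left(-3 - 2 - - \frac{5}{3}\right) \left(-33\right) 0 = \left(-3 - 2 + \frac{5}{3}\right) \left(-33\right) 0 = \left(- \frac{10}{3}\right) \left(-33\right) 0 = 110 \cdot 0 = 0$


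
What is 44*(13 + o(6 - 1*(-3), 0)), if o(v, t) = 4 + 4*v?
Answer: 2332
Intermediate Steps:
44*(13 + o(6 - 1*(-3), 0)) = 44*(13 + (4 + 4*(6 - 1*(-3)))) = 44*(13 + (4 + 4*(6 + 3))) = 44*(13 + (4 + 4*9)) = 44*(13 + (4 + 36)) = 44*(13 + 40) = 44*53 = 2332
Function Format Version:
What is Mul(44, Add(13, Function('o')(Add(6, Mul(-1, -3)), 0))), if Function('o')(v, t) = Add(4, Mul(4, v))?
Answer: 2332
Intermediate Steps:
Mul(44, Add(13, Function('o')(Add(6, Mul(-1, -3)), 0))) = Mul(44, Add(13, Add(4, Mul(4, Add(6, Mul(-1, -3)))))) = Mul(44, Add(13, Add(4, Mul(4, Add(6, 3))))) = Mul(44, Add(13, Add(4, Mul(4, 9)))) = Mul(44, Add(13, Add(4, 36))) = Mul(44, Add(13, 40)) = Mul(44, 53) = 2332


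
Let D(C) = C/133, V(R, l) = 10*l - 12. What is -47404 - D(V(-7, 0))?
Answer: -6304720/133 ≈ -47404.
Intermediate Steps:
V(R, l) = -12 + 10*l
D(C) = C/133 (D(C) = C*(1/133) = C/133)
-47404 - D(V(-7, 0)) = -47404 - (-12 + 10*0)/133 = -47404 - (-12 + 0)/133 = -47404 - (-12)/133 = -47404 - 1*(-12/133) = -47404 + 12/133 = -6304720/133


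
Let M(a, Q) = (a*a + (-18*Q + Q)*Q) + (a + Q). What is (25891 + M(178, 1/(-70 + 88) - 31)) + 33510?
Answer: 24284953/324 ≈ 74954.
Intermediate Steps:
M(a, Q) = Q + a + a² - 17*Q² (M(a, Q) = (a² + (-17*Q)*Q) + (Q + a) = (a² - 17*Q²) + (Q + a) = Q + a + a² - 17*Q²)
(25891 + M(178, 1/(-70 + 88) - 31)) + 33510 = (25891 + ((1/(-70 + 88) - 31) + 178 + 178² - 17*(1/(-70 + 88) - 31)²)) + 33510 = (25891 + ((1/18 - 31) + 178 + 31684 - 17*(1/18 - 31)²)) + 33510 = (25891 + (-557/18 + 178 + 31684 - 17*(-557/18)²)) + 33510 = (25891 + (-557/18 + 178 + 31684 - 17*310249/324)) + 33510 = (25891 + (-557/18 + 178 + 31684 - 5274233/324)) + 33510 = (25891 + 5039029/324) + 33510 = 13427713/324 + 33510 = 24284953/324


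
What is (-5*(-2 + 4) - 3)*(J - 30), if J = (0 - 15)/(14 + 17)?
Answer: 12285/31 ≈ 396.29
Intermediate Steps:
J = -15/31 ≈ -0.48387
(-5*(-2 + 4) - 3)*(J - 30) = (-5*(-2 + 4) - 3)*(-15/31 - 30) = (-5*2 - 3)*(-945/31) = (-10 - 3)*(-945/31) = -13*(-945/31) = 12285/31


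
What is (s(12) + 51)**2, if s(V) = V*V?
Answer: 38025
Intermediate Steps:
s(V) = V**2
(s(12) + 51)**2 = (12**2 + 51)**2 = (144 + 51)**2 = 195**2 = 38025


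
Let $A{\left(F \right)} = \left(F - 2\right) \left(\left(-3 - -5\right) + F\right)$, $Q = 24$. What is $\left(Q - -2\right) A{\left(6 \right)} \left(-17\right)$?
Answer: $-14144$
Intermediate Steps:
$A{\left(F \right)} = \left(-2 + F\right) \left(2 + F\right)$ ($A{\left(F \right)} = \left(-2 + F\right) \left(\left(-3 + 5\right) + F\right) = \left(-2 + F\right) \left(2 + F\right)$)
$\left(Q - -2\right) A{\left(6 \right)} \left(-17\right) = \left(24 - -2\right) \left(-4 + 6^{2}\right) \left(-17\right) = \left(24 + 2\right) \left(-4 + 36\right) \left(-17\right) = 26 \cdot 32 \left(-17\right) = 832 \left(-17\right) = -14144$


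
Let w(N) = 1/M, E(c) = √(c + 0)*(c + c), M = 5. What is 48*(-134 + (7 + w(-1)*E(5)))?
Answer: -6096 + 96*√5 ≈ -5881.3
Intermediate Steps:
E(c) = 2*c^(3/2) (E(c) = √c*(2*c) = 2*c^(3/2))
w(N) = ⅕ (w(N) = 1/5 = ⅕)
48*(-134 + (7 + w(-1)*E(5))) = 48*(-134 + (7 + (2*5^(3/2))/5)) = 48*(-134 + (7 + (2*(5*√5))/5)) = 48*(-134 + (7 + (10*√5)/5)) = 48*(-134 + (7 + 2*√5)) = 48*(-127 + 2*√5) = -6096 + 96*√5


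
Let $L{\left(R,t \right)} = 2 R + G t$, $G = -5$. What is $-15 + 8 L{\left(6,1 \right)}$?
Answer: $41$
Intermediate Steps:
$L{\left(R,t \right)} = - 5 t + 2 R$ ($L{\left(R,t \right)} = 2 R - 5 t = - 5 t + 2 R$)
$-15 + 8 L{\left(6,1 \right)} = -15 + 8 \left(\left(-5\right) 1 + 2 \cdot 6\right) = -15 + 8 \left(-5 + 12\right) = -15 + 8 \cdot 7 = -15 + 56 = 41$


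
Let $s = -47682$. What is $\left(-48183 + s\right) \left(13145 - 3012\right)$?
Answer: $-971400045$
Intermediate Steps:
$\left(-48183 + s\right) \left(13145 - 3012\right) = \left(-48183 - 47682\right) \left(13145 - 3012\right) = \left(-95865\right) 10133 = -971400045$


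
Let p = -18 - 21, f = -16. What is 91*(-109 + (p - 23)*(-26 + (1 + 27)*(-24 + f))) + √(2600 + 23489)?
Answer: 6455813 + √26089 ≈ 6.4560e+6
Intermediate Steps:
p = -39
91*(-109 + (p - 23)*(-26 + (1 + 27)*(-24 + f))) + √(2600 + 23489) = 91*(-109 + (-39 - 23)*(-26 + (1 + 27)*(-24 - 16))) + √(2600 + 23489) = 91*(-109 - 62*(-26 + 28*(-40))) + √26089 = 91*(-109 - 62*(-26 - 1120)) + √26089 = 91*(-109 - 62*(-1146)) + √26089 = 91*(-109 + 71052) + √26089 = 91*70943 + √26089 = 6455813 + √26089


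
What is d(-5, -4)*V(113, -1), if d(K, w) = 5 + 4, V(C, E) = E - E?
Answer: 0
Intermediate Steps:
V(C, E) = 0
d(K, w) = 9
d(-5, -4)*V(113, -1) = 9*0 = 0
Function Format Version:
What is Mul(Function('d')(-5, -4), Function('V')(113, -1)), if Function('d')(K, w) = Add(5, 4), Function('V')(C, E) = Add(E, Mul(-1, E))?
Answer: 0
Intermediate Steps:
Function('V')(C, E) = 0
Function('d')(K, w) = 9
Mul(Function('d')(-5, -4), Function('V')(113, -1)) = Mul(9, 0) = 0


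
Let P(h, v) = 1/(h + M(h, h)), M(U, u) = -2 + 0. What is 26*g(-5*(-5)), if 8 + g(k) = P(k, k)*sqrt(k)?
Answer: -4654/23 ≈ -202.35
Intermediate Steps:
M(U, u) = -2
P(h, v) = 1/(-2 + h) (P(h, v) = 1/(h - 2) = 1/(-2 + h))
g(k) = -8 + sqrt(k)/(-2 + k)
26*g(-5*(-5)) = 26*((16 + sqrt(-5*(-5)) - (-40)*(-5))/(-2 - 5*(-5))) = 26*((16 + sqrt(25) - 8*25)/(-2 + 25)) = 26*((16 + 5 - 200)/23) = 26*((1/23)*(-179)) = 26*(-179/23) = -4654/23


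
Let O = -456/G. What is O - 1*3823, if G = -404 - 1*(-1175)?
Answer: -982663/257 ≈ -3823.6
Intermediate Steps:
G = 771 (G = -404 + 1175 = 771)
O = -152/257 (O = -456/771 = -456*1/771 = -152/257 ≈ -0.59144)
O - 1*3823 = -152/257 - 1*3823 = -152/257 - 3823 = -982663/257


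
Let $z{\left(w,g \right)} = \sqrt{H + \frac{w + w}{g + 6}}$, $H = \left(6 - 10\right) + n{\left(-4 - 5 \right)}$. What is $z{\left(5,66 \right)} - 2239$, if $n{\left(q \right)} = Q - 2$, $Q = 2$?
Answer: $-2239 + \frac{i \sqrt{139}}{6} \approx -2239.0 + 1.965 i$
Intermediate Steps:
$n{\left(q \right)} = 0$ ($n{\left(q \right)} = 2 - 2 = 0$)
$H = -4$ ($H = \left(6 - 10\right) + 0 = -4 + 0 = -4$)
$z{\left(w,g \right)} = \sqrt{-4 + \frac{2 w}{6 + g}}$ ($z{\left(w,g \right)} = \sqrt{-4 + \frac{w + w}{g + 6}} = \sqrt{-4 + \frac{2 w}{6 + g}}$)
$z{\left(5,66 \right)} - 2239 = \sqrt{2} \sqrt{\frac{-12 + 5 - 132}{6 + 66}} - 2239 = \sqrt{2} \sqrt{\frac{-12 + 5 - 132}{72}} - 2239 = \sqrt{2} \sqrt{\frac{1}{72} \left(-139\right)} - 2239 = \sqrt{2} \sqrt{- \frac{139}{72}} - 2239 = \sqrt{2} \frac{i \sqrt{278}}{12} - 2239 = \frac{i \sqrt{139}}{6} - 2239 = -2239 + \frac{i \sqrt{139}}{6}$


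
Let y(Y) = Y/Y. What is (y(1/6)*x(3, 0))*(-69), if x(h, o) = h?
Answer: -207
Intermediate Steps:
y(Y) = 1
(y(1/6)*x(3, 0))*(-69) = (1*3)*(-69) = 3*(-69) = -207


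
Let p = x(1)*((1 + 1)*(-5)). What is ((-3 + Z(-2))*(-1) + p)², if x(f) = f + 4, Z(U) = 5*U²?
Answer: 4489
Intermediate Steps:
x(f) = 4 + f
p = -50 (p = (4 + 1)*((1 + 1)*(-5)) = 5*(2*(-5)) = 5*(-10) = -50)
((-3 + Z(-2))*(-1) + p)² = ((-3 + 5*(-2)²)*(-1) - 50)² = ((-3 + 5*4)*(-1) - 50)² = ((-3 + 20)*(-1) - 50)² = (17*(-1) - 50)² = (-17 - 50)² = (-67)² = 4489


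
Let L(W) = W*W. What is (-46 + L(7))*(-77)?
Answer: -231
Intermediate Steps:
L(W) = W²
(-46 + L(7))*(-77) = (-46 + 7²)*(-77) = (-46 + 49)*(-77) = 3*(-77) = -231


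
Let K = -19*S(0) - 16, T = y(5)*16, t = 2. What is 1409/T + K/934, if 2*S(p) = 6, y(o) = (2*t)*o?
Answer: 646323/149440 ≈ 4.3250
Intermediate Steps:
y(o) = 4*o (y(o) = (2*2)*o = 4*o)
S(p) = 3 (S(p) = (½)*6 = 3)
T = 320 (T = (4*5)*16 = 20*16 = 320)
K = -73 (K = -19*3 - 16 = -57 - 16 = -73)
1409/T + K/934 = 1409/320 - 73/934 = 646323/149440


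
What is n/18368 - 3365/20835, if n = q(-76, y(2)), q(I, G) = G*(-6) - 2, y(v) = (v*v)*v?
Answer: -6285007/38269728 ≈ -0.16423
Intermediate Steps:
y(v) = v**3 (y(v) = v**2*v = v**3)
q(I, G) = -2 - 6*G (q(I, G) = -6*G - 2 = -2 - 6*G)
n = -50 (n = -2 - 6*2**3 = -2 - 6*8 = -2 - 48 = -50)
n/18368 - 3365/20835 = -50/18368 - 3365/20835 = -50*1/18368 - 3365*1/20835 = -25/9184 - 673/4167 = -6285007/38269728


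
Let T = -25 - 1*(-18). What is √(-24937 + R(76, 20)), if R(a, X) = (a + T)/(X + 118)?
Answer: I*√99746/2 ≈ 157.91*I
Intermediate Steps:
T = -7 (T = -25 + 18 = -7)
R(a, X) = (-7 + a)/(118 + X) (R(a, X) = (a - 7)/(X + 118) = (-7 + a)/(118 + X))
√(-24937 + R(76, 20)) = √(-24937 + (-7 + 76)/(118 + 20)) = √(-24937 + 69/138) = √(-24937 + (1/138)*69) = √(-24937 + ½) = √(-49873/2) = I*√99746/2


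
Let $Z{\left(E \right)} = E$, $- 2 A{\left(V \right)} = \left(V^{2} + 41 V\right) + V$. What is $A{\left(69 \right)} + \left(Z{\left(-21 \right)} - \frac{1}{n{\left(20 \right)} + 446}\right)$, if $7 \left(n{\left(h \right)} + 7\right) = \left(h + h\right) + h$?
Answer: $- \frac{24127247}{6266} \approx -3850.5$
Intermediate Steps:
$A{\left(V \right)} = - 21 V - \frac{V^{2}}{2}$ ($A{\left(V \right)} = - \frac{\left(V^{2} + 41 V\right) + V}{2} = - \frac{V^{2} + 42 V}{2} = - 21 V - \frac{V^{2}}{2}$)
$n{\left(h \right)} = -7 + \frac{3 h}{7}$ ($n{\left(h \right)} = -7 + \frac{\left(h + h\right) + h}{7} = -7 + \frac{2 h + h}{7} = -7 + \frac{3 h}{7}$)
$A{\left(69 \right)} + \left(Z{\left(-21 \right)} - \frac{1}{n{\left(20 \right)} + 446}\right) = \left(- \frac{1}{2}\right) 69 \left(42 + 69\right) - \left(21 + \frac{1}{\left(-7 + \frac{3}{7} \cdot 20\right) + 446}\right) = \left(- \frac{1}{2}\right) 69 \cdot 111 - \left(21 + \frac{1}{\left(-7 + \frac{60}{7}\right) + 446}\right) = - \frac{7659}{2} - \left(21 + \frac{1}{\frac{11}{7} + 446}\right) = - \frac{7659}{2} - \frac{65800}{3133} = - \frac{24127247}{6266}$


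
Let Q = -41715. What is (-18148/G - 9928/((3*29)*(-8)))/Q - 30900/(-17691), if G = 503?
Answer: 18808177773241/10764915208155 ≈ 1.7472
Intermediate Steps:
(-18148/G - 9928/((3*29)*(-8)))/Q - 30900/(-17691) = (-18148/503 - 9928/((3*29)*(-8)))/(-41715) - 30900/(-17691) = (-18148*1/503 - 9928/(87*(-8)))*(-1/41715) - 30900*(-1/17691) = (-18148/503 - 9928/(-696))*(-1/41715) + 10300/5897 = (-18148/503 - 9928*(-1/696))*(-1/41715) + 10300/5897 = (-18148/503 + 1241/87)*(-1/41715) + 10300/5897 = -954653/43761*(-1/41715) + 10300/5897 = 954653/1825490115 + 10300/5897 = 18808177773241/10764915208155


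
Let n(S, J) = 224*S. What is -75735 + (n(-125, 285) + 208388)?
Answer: 104653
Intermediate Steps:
-75735 + (n(-125, 285) + 208388) = -75735 + (224*(-125) + 208388) = -75735 + (-28000 + 208388) = -75735 + 180388 = 104653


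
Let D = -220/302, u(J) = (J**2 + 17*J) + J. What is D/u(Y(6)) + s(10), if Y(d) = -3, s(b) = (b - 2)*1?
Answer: 10894/1359 ≈ 8.0162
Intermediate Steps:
s(b) = -2 + b (s(b) = (-2 + b)*1 = -2 + b)
u(J) = J**2 + 18*J
D = -110/151 (D = -220*1/302 = -110/151 ≈ -0.72848)
D/u(Y(6)) + s(10) = -110*(-1/(3*(18 - 3)))/151 + (-2 + 10) = -110/(151*((-3*15))) + 8 = -110/151/(-45) + 8 = -110/151*(-1/45) + 8 = 22/1359 + 8 = 10894/1359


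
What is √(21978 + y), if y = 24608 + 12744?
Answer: √59330 ≈ 243.58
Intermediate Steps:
y = 37352
√(21978 + y) = √(21978 + 37352) = √59330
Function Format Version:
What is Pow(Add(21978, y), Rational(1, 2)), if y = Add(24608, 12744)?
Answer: Pow(59330, Rational(1, 2)) ≈ 243.58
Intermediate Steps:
y = 37352
Pow(Add(21978, y), Rational(1, 2)) = Pow(Add(21978, 37352), Rational(1, 2)) = Pow(59330, Rational(1, 2))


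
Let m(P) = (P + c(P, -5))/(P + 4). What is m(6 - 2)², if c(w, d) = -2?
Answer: 1/16 ≈ 0.062500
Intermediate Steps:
m(P) = (-2 + P)/(4 + P) (m(P) = (P - 2)/(P + 4) = (-2 + P)/(4 + P))
m(6 - 2)² = ((-2 + (6 - 2))/(4 + (6 - 2)))² = ((-2 + 4)/(4 + 4))² = (2/8)² = ((⅛)*2)² = (¼)² = 1/16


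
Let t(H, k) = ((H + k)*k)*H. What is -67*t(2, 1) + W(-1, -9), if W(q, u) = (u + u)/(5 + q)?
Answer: -813/2 ≈ -406.50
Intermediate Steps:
W(q, u) = 2*u/(5 + q) (W(q, u) = (2*u)/(5 + q) = 2*u/(5 + q))
t(H, k) = H*k*(H + k) (t(H, k) = (k*(H + k))*H = H*k*(H + k))
-67*t(2, 1) + W(-1, -9) = -134*(2 + 1) + 2*(-9)/(5 - 1) = -134*3 + 2*(-9)/4 = -67*6 + 2*(-9)*(¼) = -402 - 9/2 = -813/2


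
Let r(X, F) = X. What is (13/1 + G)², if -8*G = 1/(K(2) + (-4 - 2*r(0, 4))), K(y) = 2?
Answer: 43681/256 ≈ 170.63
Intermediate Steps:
G = 1/16 (G = -1/(8*(2 + (-4 - 2*0))) = -1/(8*(2 + (-4 + 0))) = -1/(8*(2 - 4)) = -⅛/(-2) = -⅛*(-½) = 1/16 ≈ 0.062500)
(13/1 + G)² = (13/1 + 1/16)² = (13*1 + 1/16)² = (13 + 1/16)² = (209/16)² = 43681/256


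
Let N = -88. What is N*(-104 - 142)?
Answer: 21648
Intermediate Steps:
N*(-104 - 142) = -88*(-104 - 142) = -88*(-246) = 21648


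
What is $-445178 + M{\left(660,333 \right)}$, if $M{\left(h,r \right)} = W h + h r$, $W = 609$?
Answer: $176542$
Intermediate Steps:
$M{\left(h,r \right)} = 609 h + h r$
$-445178 + M{\left(660,333 \right)} = -445178 + 660 \left(609 + 333\right) = -445178 + 660 \cdot 942 = -445178 + 621720 = 176542$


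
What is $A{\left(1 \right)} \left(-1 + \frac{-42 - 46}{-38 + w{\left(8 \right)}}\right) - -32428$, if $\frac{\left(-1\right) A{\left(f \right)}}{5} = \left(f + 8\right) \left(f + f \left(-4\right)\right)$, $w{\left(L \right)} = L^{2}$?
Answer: $\frac{413869}{13} \approx 31836.0$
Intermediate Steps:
$A{\left(f \right)} = 15 f \left(8 + f\right)$ ($A{\left(f \right)} = - 5 \left(f + 8\right) \left(f + f \left(-4\right)\right) = - 5 \left(8 + f\right) \left(f - 4 f\right) = - 5 \left(8 + f\right) \left(- 3 f\right) = - 5 \left(- 3 f \left(8 + f\right)\right) = 15 f \left(8 + f\right)$)
$A{\left(1 \right)} \left(-1 + \frac{-42 - 46}{-38 + w{\left(8 \right)}}\right) - -32428 = 15 \cdot 1 \left(8 + 1\right) \left(-1 + \frac{-42 - 46}{-38 + 8^{2}}\right) - -32428 = 15 \cdot 1 \cdot 9 \left(-1 - \frac{88}{-38 + 64}\right) + 32428 = 135 \left(-1 - \frac{88}{26}\right) + 32428 = 135 \left(-1 - \frac{44}{13}\right) + 32428 = 135 \left(- \frac{57}{13}\right) + 32428 = - \frac{7695}{13} + 32428 = \frac{413869}{13}$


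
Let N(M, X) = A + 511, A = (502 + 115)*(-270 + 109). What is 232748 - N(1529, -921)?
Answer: 331574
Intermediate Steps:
A = -99337 (A = 617*(-161) = -99337)
N(M, X) = -98826 (N(M, X) = -99337 + 511 = -98826)
232748 - N(1529, -921) = 232748 - 1*(-98826) = 232748 + 98826 = 331574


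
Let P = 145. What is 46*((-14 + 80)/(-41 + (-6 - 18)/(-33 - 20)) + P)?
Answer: 14172922/2149 ≈ 6595.1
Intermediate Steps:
46*((-14 + 80)/(-41 + (-6 - 18)/(-33 - 20)) + P) = 46*((-14 + 80)/(-41 + (-6 - 18)/(-33 - 20)) + 145) = 46*(66/(-41 - 24/(-53)) + 145) = 46*(66/(-41 - 24*(-1/53)) + 145) = 46*(66/(-41 + 24/53) + 145) = 46*(66/(-2149/53) + 145) = 46*(66*(-53/2149) + 145) = 46*(-3498/2149 + 145) = 46*(308107/2149) = 14172922/2149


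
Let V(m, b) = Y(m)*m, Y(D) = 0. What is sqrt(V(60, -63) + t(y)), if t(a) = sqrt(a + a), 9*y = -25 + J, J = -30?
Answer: sqrt(3)*110**(1/4)*sqrt(I)/3 ≈ 1.3221 + 1.3221*I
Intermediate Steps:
y = -55/9 (y = (-25 - 30)/9 = (1/9)*(-55) = -55/9 ≈ -6.1111)
t(a) = sqrt(2)*sqrt(a) (t(a) = sqrt(2*a) = sqrt(2)*sqrt(a))
V(m, b) = 0 (V(m, b) = 0*m = 0)
sqrt(V(60, -63) + t(y)) = sqrt(0 + sqrt(2)*sqrt(-55/9)) = sqrt(0 + sqrt(2)*(I*sqrt(55)/3)) = sqrt(0 + I*sqrt(110)/3) = sqrt(I*sqrt(110)/3) = sqrt(3)*110**(1/4)*sqrt(I)/3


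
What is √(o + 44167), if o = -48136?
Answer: 63*I ≈ 63.0*I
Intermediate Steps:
√(o + 44167) = √(-48136 + 44167) = √(-3969) = 63*I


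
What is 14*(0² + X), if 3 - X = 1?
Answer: 28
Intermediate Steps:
X = 2 (X = 3 - 1*1 = 3 - 1 = 2)
14*(0² + X) = 14*(0² + 2) = 14*(0 + 2) = 14*2 = 28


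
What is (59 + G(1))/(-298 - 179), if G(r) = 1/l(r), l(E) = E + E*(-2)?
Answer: -58/477 ≈ -0.12159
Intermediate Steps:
l(E) = -E (l(E) = E - 2*E = -E)
G(r) = -1/r (G(r) = 1/(-r) = -1/r)
(59 + G(1))/(-298 - 179) = (59 - 1/1)/(-298 - 179) = (59 - 1*1)/(-477) = (59 - 1)*(-1/477) = 58*(-1/477) = -58/477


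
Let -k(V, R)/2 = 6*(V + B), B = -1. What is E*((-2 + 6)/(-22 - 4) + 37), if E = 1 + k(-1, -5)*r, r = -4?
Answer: -45505/13 ≈ -3500.4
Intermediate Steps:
k(V, R) = 12 - 12*V (k(V, R) = -12*(V - 1) = -12*(-1 + V) = -2*(-6 + 6*V) = 12 - 12*V)
E = -95 (E = 1 + (12 - 12*(-1))*(-4) = 1 + (12 + 12)*(-4) = 1 + 24*(-4) = 1 - 96 = -95)
E*((-2 + 6)/(-22 - 4) + 37) = -95*((-2 + 6)/(-22 - 4) + 37) = -95*(4/(-26) + 37) = -95*(4*(-1/26) + 37) = -95*(-2/13 + 37) = -95*479/13 = -45505/13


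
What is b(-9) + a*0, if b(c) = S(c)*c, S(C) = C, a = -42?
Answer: 81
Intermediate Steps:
b(c) = c**2 (b(c) = c*c = c**2)
b(-9) + a*0 = (-9)**2 - 42*0 = 81 + 0 = 81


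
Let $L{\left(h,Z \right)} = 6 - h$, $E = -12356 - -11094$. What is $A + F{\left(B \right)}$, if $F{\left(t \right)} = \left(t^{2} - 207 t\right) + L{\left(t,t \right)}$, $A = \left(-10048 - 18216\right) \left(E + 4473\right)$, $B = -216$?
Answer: $-90664114$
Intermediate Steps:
$E = -1262$ ($E = -12356 + 11094 = -1262$)
$A = -90755704$ ($A = \left(-10048 - 18216\right) \left(-1262 + 4473\right) = \left(-28264\right) 3211 = -90755704$)
$F{\left(t \right)} = 6 + t^{2} - 208 t$ ($F{\left(t \right)} = \left(t^{2} - 207 t\right) - \left(-6 + t\right) = 6 + t^{2} - 208 t$)
$A + F{\left(B \right)} = -90755704 + \left(6 + \left(-216\right)^{2} - -44928\right) = -90755704 + \left(6 + 46656 + 44928\right) = -90755704 + 91590 = -90664114$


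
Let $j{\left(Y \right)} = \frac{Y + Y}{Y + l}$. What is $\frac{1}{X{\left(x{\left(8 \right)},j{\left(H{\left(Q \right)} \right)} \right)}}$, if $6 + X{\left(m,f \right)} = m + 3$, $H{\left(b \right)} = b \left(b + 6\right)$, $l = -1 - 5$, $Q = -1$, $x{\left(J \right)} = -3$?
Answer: $- \frac{1}{6} \approx -0.16667$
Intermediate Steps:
$l = -6$
$H{\left(b \right)} = b \left(6 + b\right)$
$j{\left(Y \right)} = \frac{2 Y}{-6 + Y}$ ($j{\left(Y \right)} = \frac{Y + Y}{Y - 6} = \frac{2 Y}{-6 + Y}$)
$X{\left(m,f \right)} = -3 + m$ ($X{\left(m,f \right)} = -6 + \left(m + 3\right) = -6 + \left(3 + m\right) = -3 + m$)
$\frac{1}{X{\left(x{\left(8 \right)},j{\left(H{\left(Q \right)} \right)} \right)}} = \frac{1}{-3 - 3} = \frac{1}{-6} = - \frac{1}{6}$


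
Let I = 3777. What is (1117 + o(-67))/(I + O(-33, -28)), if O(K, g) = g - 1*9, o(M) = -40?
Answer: 1077/3740 ≈ 0.28797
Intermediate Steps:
O(K, g) = -9 + g (O(K, g) = g - 9 = -9 + g)
(1117 + o(-67))/(I + O(-33, -28)) = (1117 - 40)/(3777 + (-9 - 28)) = 1077/(3777 - 37) = 1077/3740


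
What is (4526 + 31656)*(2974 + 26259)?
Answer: 1057708406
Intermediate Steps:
(4526 + 31656)*(2974 + 26259) = 36182*29233 = 1057708406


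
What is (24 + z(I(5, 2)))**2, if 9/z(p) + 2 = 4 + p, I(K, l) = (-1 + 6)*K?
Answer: 5329/9 ≈ 592.11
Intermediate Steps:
I(K, l) = 5*K
z(p) = 9/(2 + p) (z(p) = 9/(-2 + (4 + p)) = 9/(2 + p))
(24 + z(I(5, 2)))**2 = (24 + 9/(2 + 5*5))**2 = (24 + 9/(2 + 25))**2 = (24 + 9/27)**2 = (24 + 9*(1/27))**2 = (24 + 1/3)**2 = (73/3)**2 = 5329/9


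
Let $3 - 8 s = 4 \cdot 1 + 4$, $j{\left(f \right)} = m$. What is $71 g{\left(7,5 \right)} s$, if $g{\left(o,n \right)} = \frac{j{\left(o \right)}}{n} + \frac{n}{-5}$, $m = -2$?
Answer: $\frac{497}{8} \approx 62.125$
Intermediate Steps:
$j{\left(f \right)} = -2$
$g{\left(o,n \right)} = - \frac{2}{n} - \frac{n}{5}$ ($g{\left(o,n \right)} = - \frac{2}{n} + \frac{n}{-5} = - \frac{2}{n} + n \left(- \frac{1}{5}\right) = - \frac{2}{n} - \frac{n}{5}$)
$s = - \frac{5}{8}$ ($s = \frac{3}{8} - \frac{4 \cdot 1 + 4}{8} = \frac{3}{8} - \frac{4 + 4}{8} = \frac{3}{8} - 1 = - \frac{5}{8} \approx -0.625$)
$71 g{\left(7,5 \right)} s = 71 \left(- \frac{2}{5} - 1\right) \left(- \frac{5}{8}\right) = 71 \left(- \frac{7}{5}\right) \left(- \frac{5}{8}\right) = \left(- \frac{497}{5}\right) \left(- \frac{5}{8}\right) = \frac{497}{8}$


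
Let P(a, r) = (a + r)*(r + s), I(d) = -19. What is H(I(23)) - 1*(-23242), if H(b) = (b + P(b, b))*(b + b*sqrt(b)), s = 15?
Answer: 20715 - 2527*I*sqrt(19) ≈ 20715.0 - 11015.0*I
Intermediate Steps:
P(a, r) = (15 + r)*(a + r) (P(a, r) = (a + r)*(r + 15) = (a + r)*(15 + r) = (15 + r)*(a + r))
H(b) = (b + b**(3/2))*(2*b**2 + 31*b) (H(b) = (b + (b**2 + 15*b + 15*b + b*b))*(b + b*sqrt(b)) = (b + (b**2 + 15*b + 15*b + b**2))*(b + b**(3/2)) = (b + (2*b**2 + 30*b))*(b + b**(3/2)) = (2*b**2 + 31*b)*(b + b**(3/2)) = (b + b**(3/2))*(2*b**2 + 31*b))
H(I(23)) - 1*(-23242) = (2*(-19)**3 + 2*(-19)**(7/2) + 31*(-19)**2 + 31*(-19)**(5/2)) - 1*(-23242) = (2*(-6859) + 2*(-6859*I*sqrt(19)) + 31*361 + 31*(361*I*sqrt(19))) + 23242 = (-13718 - 13718*I*sqrt(19) + 11191 + 11191*I*sqrt(19)) + 23242 = (-2527 - 2527*I*sqrt(19)) + 23242 = 20715 - 2527*I*sqrt(19)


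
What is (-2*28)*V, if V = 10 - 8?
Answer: -112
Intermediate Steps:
V = 2
(-2*28)*V = -2*28*2 = -56*2 = -112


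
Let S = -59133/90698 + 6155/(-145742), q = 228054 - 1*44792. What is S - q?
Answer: -605614843527467/3304626979 ≈ -1.8326e+5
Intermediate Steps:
q = 183262 (q = 228054 - 44792 = 183262)
S = -2294101969/3304626979 (S = -59133*1/90698 + 6155*(-1/145742) = -59133/90698 - 6155/145742 = -2294101969/3304626979 ≈ -0.69421)
S - q = -2294101969/3304626979 - 1*183262 = -2294101969/3304626979 - 183262 = -605614843527467/3304626979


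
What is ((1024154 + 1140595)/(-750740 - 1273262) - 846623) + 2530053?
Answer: 35126428063/20866 ≈ 1.6834e+6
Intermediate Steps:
((1024154 + 1140595)/(-750740 - 1273262) - 846623) + 2530053 = (2164749/(-2024002) - 846623) + 2530053 = (2164749*(-1/2024002) - 846623) + 2530053 = (-22317/20866 - 846623) + 2530053 = -17665657835/20866 + 2530053 = 35126428063/20866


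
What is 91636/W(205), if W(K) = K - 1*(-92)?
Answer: 91636/297 ≈ 308.54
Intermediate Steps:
W(K) = 92 + K (W(K) = K + 92 = 92 + K)
91636/W(205) = 91636/(92 + 205) = 91636/297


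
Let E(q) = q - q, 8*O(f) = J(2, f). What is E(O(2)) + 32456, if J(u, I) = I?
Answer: 32456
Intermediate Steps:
O(f) = f/8
E(q) = 0
E(O(2)) + 32456 = 0 + 32456 = 32456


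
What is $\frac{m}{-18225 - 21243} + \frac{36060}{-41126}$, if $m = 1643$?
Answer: $- \frac{745393049}{811580484} \approx -0.91845$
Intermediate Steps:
$\frac{m}{-18225 - 21243} + \frac{36060}{-41126} = \frac{1643}{-18225 - 21243} + \frac{36060}{-41126} = \frac{1643}{-39468} + 36060 \left(- \frac{1}{41126}\right) = 1643 \left(- \frac{1}{39468}\right) - \frac{18030}{20563} = - \frac{1643}{39468} - \frac{18030}{20563} = - \frac{745393049}{811580484}$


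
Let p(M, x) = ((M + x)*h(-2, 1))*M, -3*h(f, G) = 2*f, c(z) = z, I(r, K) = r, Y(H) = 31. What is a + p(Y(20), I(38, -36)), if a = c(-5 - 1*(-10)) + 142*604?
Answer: 88625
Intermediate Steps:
a = 85773 (a = (-5 - 1*(-10)) + 142*604 = (-5 + 10) + 85768 = 5 + 85768 = 85773)
h(f, G) = -2*f/3
p(M, x) = M*(4*M/3 + 4*x/3) (p(M, x) = ((M + x)*(-2/3*(-2)))*M = ((M + x)*(4/3))*M = (4*M/3 + 4*x/3)*M = M*(4*M/3 + 4*x/3))
a + p(Y(20), I(38, -36)) = 85773 + (4/3)*31*(31 + 38) = 85773 + (4/3)*31*69 = 85773 + 2852 = 88625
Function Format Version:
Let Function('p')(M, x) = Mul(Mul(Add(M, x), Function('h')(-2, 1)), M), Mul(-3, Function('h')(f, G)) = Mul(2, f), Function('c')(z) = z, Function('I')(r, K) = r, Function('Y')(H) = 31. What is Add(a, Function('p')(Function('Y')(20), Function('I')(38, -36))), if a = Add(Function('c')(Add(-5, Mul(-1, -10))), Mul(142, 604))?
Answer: 88625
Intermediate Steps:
a = 85773 (a = Add(Add(-5, Mul(-1, -10)), Mul(142, 604)) = Add(Add(-5, 10), 85768) = Add(5, 85768) = 85773)
Function('h')(f, G) = Mul(Rational(-2, 3), f) (Function('h')(f, G) = Mul(Rational(-1, 3), Mul(2, f)) = Mul(Rational(-2, 3), f))
Function('p')(M, x) = Mul(M, Add(Mul(Rational(4, 3), M), Mul(Rational(4, 3), x))) (Function('p')(M, x) = Mul(Mul(Add(M, x), Mul(Rational(-2, 3), -2)), M) = Mul(Mul(Add(M, x), Rational(4, 3)), M) = Mul(Add(Mul(Rational(4, 3), M), Mul(Rational(4, 3), x)), M) = Mul(M, Add(Mul(Rational(4, 3), M), Mul(Rational(4, 3), x))))
Add(a, Function('p')(Function('Y')(20), Function('I')(38, -36))) = Add(85773, Mul(Rational(4, 3), 31, Add(31, 38))) = Add(85773, Mul(Rational(4, 3), 31, 69)) = Add(85773, 2852) = 88625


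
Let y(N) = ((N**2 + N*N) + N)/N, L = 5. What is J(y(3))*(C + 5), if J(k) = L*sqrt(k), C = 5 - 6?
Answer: 20*sqrt(7) ≈ 52.915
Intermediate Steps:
y(N) = (N + 2*N**2)/N (y(N) = ((N**2 + N**2) + N)/N = (2*N**2 + N)/N = (N + 2*N**2)/N)
C = -1
J(k) = 5*sqrt(k)
J(y(3))*(C + 5) = (5*sqrt(1 + 2*3))*(-1 + 5) = (5*sqrt(1 + 6))*4 = (5*sqrt(7))*4 = 20*sqrt(7)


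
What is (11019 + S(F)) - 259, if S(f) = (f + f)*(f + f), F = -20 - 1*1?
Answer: 12524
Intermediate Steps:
F = -21 (F = -20 - 1 = -21)
S(f) = 4*f² (S(f) = (2*f)*(2*f) = 4*f²)
(11019 + S(F)) - 259 = (11019 + 4*(-21)²) - 259 = (11019 + 4*441) - 259 = (11019 + 1764) - 259 = 12783 - 259 = 12524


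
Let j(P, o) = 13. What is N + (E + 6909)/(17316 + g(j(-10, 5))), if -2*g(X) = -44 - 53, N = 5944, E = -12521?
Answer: 206417952/34729 ≈ 5943.7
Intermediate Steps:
g(X) = 97/2 (g(X) = -(-44 - 53)/2 = -1/2*(-97) = 97/2)
N + (E + 6909)/(17316 + g(j(-10, 5))) = 5944 + (-12521 + 6909)/(17316 + 97/2) = 5944 - 5612/34729/2 = 5944 - 5612*2/34729 = 5944 - 11224/34729 = 206417952/34729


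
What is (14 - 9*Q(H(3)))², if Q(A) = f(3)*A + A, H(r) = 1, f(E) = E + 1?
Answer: 961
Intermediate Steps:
f(E) = 1 + E
Q(A) = 5*A (Q(A) = (1 + 3)*A + A = 4*A + A = 5*A)
(14 - 9*Q(H(3)))² = (14 - 45)² = (-31)² = 961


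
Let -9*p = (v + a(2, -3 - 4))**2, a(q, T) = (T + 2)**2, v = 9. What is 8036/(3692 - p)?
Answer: 2583/1228 ≈ 2.1034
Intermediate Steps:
a(q, T) = (2 + T)**2
p = -1156/9 (p = -(9 + (2 + (-3 - 4))**2)**2/9 = -(9 + (2 - 7)**2)**2/9 = -(9 + (-5)**2)**2/9 = -(9 + 25)**2/9 = -1/9*34**2 = -1/9*1156 = -1156/9 ≈ -128.44)
8036/(3692 - p) = 8036/(3692 - 1*(-1156/9)) = 8036/(3692 + 1156/9) = 8036/(34384/9) = 8036*(9/34384) = 2583/1228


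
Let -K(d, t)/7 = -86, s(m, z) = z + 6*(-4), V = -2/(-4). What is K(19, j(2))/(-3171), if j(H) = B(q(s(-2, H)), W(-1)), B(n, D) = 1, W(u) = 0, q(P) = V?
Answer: -86/453 ≈ -0.18985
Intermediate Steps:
V = ½ (V = -2*(-¼) = ½ ≈ 0.50000)
s(m, z) = -24 + z (s(m, z) = z - 24 = -24 + z)
q(P) = ½
j(H) = 1
K(d, t) = 602 (K(d, t) = -7*(-86) = 602)
K(19, j(2))/(-3171) = 602/(-3171) = 602*(-1/3171) = -86/453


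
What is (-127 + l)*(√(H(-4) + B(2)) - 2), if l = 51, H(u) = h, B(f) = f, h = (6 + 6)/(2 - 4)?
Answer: 152 - 152*I ≈ 152.0 - 152.0*I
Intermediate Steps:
h = -6 (h = 12/(-2) = 12*(-½) = -6)
H(u) = -6
(-127 + l)*(√(H(-4) + B(2)) - 2) = (-127 + 51)*(√(-6 + 2) - 2) = -76*(√(-4) - 2) = -76*(2*I - 2) = -76*(-2 + 2*I) = 152 - 152*I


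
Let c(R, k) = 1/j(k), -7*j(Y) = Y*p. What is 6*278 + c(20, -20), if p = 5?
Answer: 166807/100 ≈ 1668.1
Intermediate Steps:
j(Y) = -5*Y/7 (j(Y) = -Y*5/7 = -5*Y/7)
c(R, k) = -7/(5*k) (c(R, k) = 1/(-5*k/7) = -7/(5*k))
6*278 + c(20, -20) = 6*278 - 7/5/(-20) = 1668 - 7/5*(-1/20) = 1668 + 7/100 = 166807/100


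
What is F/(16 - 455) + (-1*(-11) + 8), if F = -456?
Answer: 8797/439 ≈ 20.039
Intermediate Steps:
F/(16 - 455) + (-1*(-11) + 8) = -456/(16 - 455) + (-1*(-11) + 8) = -456/(-439) + (11 + 8) = -456*(-1/439) + 19 = 456/439 + 19 = 8797/439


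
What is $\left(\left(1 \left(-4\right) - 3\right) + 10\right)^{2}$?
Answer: $9$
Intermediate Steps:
$\left(\left(1 \left(-4\right) - 3\right) + 10\right)^{2} = \left(\left(-4 - 3\right) + 10\right)^{2} = \left(-7 + 10\right)^{2} = 3^{2} = 9$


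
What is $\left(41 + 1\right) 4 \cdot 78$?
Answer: $13104$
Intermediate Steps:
$\left(41 + 1\right) 4 \cdot 78 = 42 \cdot 4 \cdot 78 = 168 \cdot 78 = 13104$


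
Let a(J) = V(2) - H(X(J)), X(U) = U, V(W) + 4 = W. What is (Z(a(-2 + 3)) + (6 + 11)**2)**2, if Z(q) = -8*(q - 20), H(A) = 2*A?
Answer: 231361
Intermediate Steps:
V(W) = -4 + W
a(J) = -2 - 2*J (a(J) = (-4 + 2) - 2*J = -2 - 2*J)
Z(q) = 160 - 8*q (Z(q) = -8*(-20 + q) = 160 - 8*q)
(Z(a(-2 + 3)) + (6 + 11)**2)**2 = ((160 - 8*(-2 - 2*(-2 + 3))) + (6 + 11)**2)**2 = ((160 - 8*(-2 - 2*1)) + 17**2)**2 = ((160 - 8*(-2 - 2)) + 289)**2 = ((160 - 8*(-4)) + 289)**2 = ((160 + 32) + 289)**2 = (192 + 289)**2 = 481**2 = 231361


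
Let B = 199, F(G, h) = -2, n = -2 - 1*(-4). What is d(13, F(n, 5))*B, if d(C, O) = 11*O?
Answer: -4378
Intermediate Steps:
n = 2 (n = -2 + 4 = 2)
d(13, F(n, 5))*B = (11*(-2))*199 = -22*199 = -4378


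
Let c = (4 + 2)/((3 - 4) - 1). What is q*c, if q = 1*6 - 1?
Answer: -15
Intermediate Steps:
q = 5 (q = 6 - 1 = 5)
c = -3 (c = 6/(-1 - 1) = 6/(-2) = 6*(-1/2) = -3)
q*c = 5*(-3) = -15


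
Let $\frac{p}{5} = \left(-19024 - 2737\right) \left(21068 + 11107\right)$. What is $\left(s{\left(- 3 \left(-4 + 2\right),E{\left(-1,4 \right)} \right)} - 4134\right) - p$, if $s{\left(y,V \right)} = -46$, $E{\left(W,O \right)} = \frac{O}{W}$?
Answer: $3500796695$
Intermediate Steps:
$p = -3500800875$ ($p = 5 \left(-19024 - 2737\right) \left(21068 + 11107\right) = 5 \left(\left(-21761\right) 32175\right) = 5 \left(-700160175\right) = -3500800875$)
$\left(s{\left(- 3 \left(-4 + 2\right),E{\left(-1,4 \right)} \right)} - 4134\right) - p = \left(-46 - 4134\right) - -3500800875 = \left(-46 - 4134\right) + 3500800875 = -4180 + 3500800875 = 3500796695$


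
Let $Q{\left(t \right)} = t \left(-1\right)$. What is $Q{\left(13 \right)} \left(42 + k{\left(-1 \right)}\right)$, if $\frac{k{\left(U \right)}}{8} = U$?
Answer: $-442$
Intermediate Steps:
$k{\left(U \right)} = 8 U$
$Q{\left(t \right)} = - t$
$Q{\left(13 \right)} \left(42 + k{\left(-1 \right)}\right) = \left(-1\right) 13 \left(42 + 8 \left(-1\right)\right) = - 13 \left(42 - 8\right) = \left(-13\right) 34 = -442$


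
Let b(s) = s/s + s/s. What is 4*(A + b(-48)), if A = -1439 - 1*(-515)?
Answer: -3688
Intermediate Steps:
A = -924 (A = -1439 + 515 = -924)
b(s) = 2 (b(s) = 1 + 1 = 2)
4*(A + b(-48)) = 4*(-924 + 2) = 4*(-922) = -3688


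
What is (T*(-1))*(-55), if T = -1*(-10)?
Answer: 550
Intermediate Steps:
T = 10
(T*(-1))*(-55) = (10*(-1))*(-55) = -10*(-55) = 550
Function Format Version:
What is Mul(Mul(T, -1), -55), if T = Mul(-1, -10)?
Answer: 550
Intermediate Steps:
T = 10
Mul(Mul(T, -1), -55) = Mul(Mul(10, -1), -55) = Mul(-10, -55) = 550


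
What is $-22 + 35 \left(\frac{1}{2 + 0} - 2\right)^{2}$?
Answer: $\frac{227}{4} \approx 56.75$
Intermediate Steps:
$-22 + 35 \left(\frac{1}{2 + 0} - 2\right)^{2} = -22 + 35 \left(\frac{1}{2} - 2\right)^{2} = -22 + 35 \left(- \frac{3}{2}\right)^{2} = -22 + 35 \cdot \frac{9}{4} = -22 + \frac{315}{4} = \frac{227}{4}$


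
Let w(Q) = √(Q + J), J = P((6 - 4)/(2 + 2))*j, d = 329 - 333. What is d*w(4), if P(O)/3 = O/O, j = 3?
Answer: -4*√13 ≈ -14.422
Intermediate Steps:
d = -4
P(O) = 3 (P(O) = 3*(O/O) = 3*1 = 3)
J = 9 (J = 3*3 = 9)
w(Q) = √(9 + Q) (w(Q) = √(Q + 9) = √(9 + Q))
d*w(4) = -4*√(9 + 4) = -4*√13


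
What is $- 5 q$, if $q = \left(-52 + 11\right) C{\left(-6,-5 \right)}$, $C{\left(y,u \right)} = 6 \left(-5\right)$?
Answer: $-6150$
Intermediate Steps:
$C{\left(y,u \right)} = -30$
$q = 1230$ ($q = \left(-52 + 11\right) \left(-30\right) = \left(-41\right) \left(-30\right) = 1230$)
$- 5 q = \left(-5\right) 1230 = -6150$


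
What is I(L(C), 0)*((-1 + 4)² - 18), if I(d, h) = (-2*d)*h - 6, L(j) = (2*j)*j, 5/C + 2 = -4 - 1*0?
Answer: 54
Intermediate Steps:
C = -⅚ (C = 5/(-2 + (-4 - 1*0)) = 5/(-2 + (-4 + 0)) = 5/(-2 - 4) = 5/(-6) = 5*(-⅙) = -⅚ ≈ -0.83333)
L(j) = 2*j²
I(d, h) = -6 - 2*d*h (I(d, h) = -2*d*h - 6 = -6 - 2*d*h)
I(L(C), 0)*((-1 + 4)² - 18) = (-6 - 2*2*(-⅚)²*0)*((-1 + 4)² - 18) = (-6 - 2*2*(25/36)*0)*(3² - 18) = (-6 - 2*25/18*0)*(9 - 18) = (-6 + 0)*(-9) = -6*(-9) = 54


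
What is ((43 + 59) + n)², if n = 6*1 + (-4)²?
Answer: 15376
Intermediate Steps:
n = 22 (n = 6 + 16 = 22)
((43 + 59) + n)² = ((43 + 59) + 22)² = (102 + 22)² = 124² = 15376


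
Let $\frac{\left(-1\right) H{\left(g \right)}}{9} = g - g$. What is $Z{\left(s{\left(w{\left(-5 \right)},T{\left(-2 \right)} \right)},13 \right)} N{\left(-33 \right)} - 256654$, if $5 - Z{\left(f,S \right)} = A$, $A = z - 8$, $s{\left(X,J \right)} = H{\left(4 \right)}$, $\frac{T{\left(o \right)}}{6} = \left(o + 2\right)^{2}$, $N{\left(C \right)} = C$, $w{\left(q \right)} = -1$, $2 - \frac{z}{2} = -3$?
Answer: $-256753$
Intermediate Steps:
$z = 10$ ($z = 4 - -6 = 4 + 6 = 10$)
$T{\left(o \right)} = 6 \left(2 + o\right)^{2}$ ($T{\left(o \right)} = 6 \left(o + 2\right)^{2} = 6 \left(2 + o\right)^{2}$)
$H{\left(g \right)} = 0$ ($H{\left(g \right)} = - 9 \left(g - g\right) = \left(-9\right) 0 = 0$)
$s{\left(X,J \right)} = 0$
$A = 2$ ($A = 10 - 8 = 2$)
$Z{\left(f,S \right)} = 3$ ($Z{\left(f,S \right)} = 5 - 2 = 3$)
$Z{\left(s{\left(w{\left(-5 \right)},T{\left(-2 \right)} \right)},13 \right)} N{\left(-33 \right)} - 256654 = 3 \left(-33\right) - 256654 = -99 - 256654 = -256753$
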